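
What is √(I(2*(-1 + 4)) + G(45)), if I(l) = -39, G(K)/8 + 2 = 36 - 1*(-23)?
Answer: √417 ≈ 20.421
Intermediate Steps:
G(K) = 456 (G(K) = -16 + 8*(36 - 1*(-23)) = -16 + 8*(36 + 23) = -16 + 8*59 = -16 + 472 = 456)
√(I(2*(-1 + 4)) + G(45)) = √(-39 + 456) = √417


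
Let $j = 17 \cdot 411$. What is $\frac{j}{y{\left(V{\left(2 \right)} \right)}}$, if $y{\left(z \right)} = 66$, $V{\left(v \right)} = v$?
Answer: $\frac{2329}{22} \approx 105.86$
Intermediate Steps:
$j = 6987$
$\frac{j}{y{\left(V{\left(2 \right)} \right)}} = \frac{6987}{66} = 6987 \cdot \frac{1}{66} = \frac{2329}{22}$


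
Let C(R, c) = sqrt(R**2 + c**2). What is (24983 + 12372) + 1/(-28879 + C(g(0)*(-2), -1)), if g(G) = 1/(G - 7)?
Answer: 1526543278308309/40865835356 - 7*sqrt(53)/40865835356 ≈ 37355.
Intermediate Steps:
g(G) = 1/(-7 + G)
(24983 + 12372) + 1/(-28879 + C(g(0)*(-2), -1)) = (24983 + 12372) + 1/(-28879 + sqrt((-2/(-7 + 0))**2 + (-1)**2)) = 37355 + 1/(-28879 + sqrt((-2/(-7))**2 + 1)) = 37355 + 1/(-28879 + sqrt((-1/7*(-2))**2 + 1)) = 37355 + 1/(-28879 + sqrt((2/7)**2 + 1)) = 37355 + 1/(-28879 + sqrt(4/49 + 1)) = 37355 + 1/(-28879 + sqrt(53/49)) = 37355 + 1/(-28879 + sqrt(53)/7)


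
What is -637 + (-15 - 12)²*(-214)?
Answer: -156643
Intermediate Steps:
-637 + (-15 - 12)²*(-214) = -637 + (-27)²*(-214) = -637 + 729*(-214) = -637 - 156006 = -156643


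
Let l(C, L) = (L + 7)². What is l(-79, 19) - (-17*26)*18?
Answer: 8632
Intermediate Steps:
l(C, L) = (7 + L)²
l(-79, 19) - (-17*26)*18 = (7 + 19)² - (-17*26)*18 = 26² - (-442)*18 = 676 - 1*(-7956) = 676 + 7956 = 8632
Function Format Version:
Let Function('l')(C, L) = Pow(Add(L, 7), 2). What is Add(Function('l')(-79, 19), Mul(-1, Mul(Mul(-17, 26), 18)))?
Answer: 8632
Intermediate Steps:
Function('l')(C, L) = Pow(Add(7, L), 2)
Add(Function('l')(-79, 19), Mul(-1, Mul(Mul(-17, 26), 18))) = Add(Pow(Add(7, 19), 2), Mul(-1, Mul(Mul(-17, 26), 18))) = Add(Pow(26, 2), Mul(-1, Mul(-442, 18))) = Add(676, Mul(-1, -7956)) = Add(676, 7956) = 8632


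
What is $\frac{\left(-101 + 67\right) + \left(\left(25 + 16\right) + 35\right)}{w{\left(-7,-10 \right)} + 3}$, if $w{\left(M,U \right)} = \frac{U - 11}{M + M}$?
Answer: $\frac{28}{3} \approx 9.3333$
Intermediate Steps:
$w{\left(M,U \right)} = \frac{-11 + U}{2 M}$
$\frac{\left(-101 + 67\right) + \left(\left(25 + 16\right) + 35\right)}{w{\left(-7,-10 \right)} + 3} = \frac{\left(-101 + 67\right) + \left(\left(25 + 16\right) + 35\right)}{\frac{-11 - 10}{2 \left(-7\right)} + 3} = \frac{-34 + \left(41 + 35\right)}{\frac{1}{2} \left(- \frac{1}{7}\right) \left(-21\right) + 3} = \frac{-34 + 76}{\frac{3}{2} + 3} = \frac{1}{\frac{9}{2}} \cdot 42 = \frac{2}{9} \cdot 42 = \frac{28}{3}$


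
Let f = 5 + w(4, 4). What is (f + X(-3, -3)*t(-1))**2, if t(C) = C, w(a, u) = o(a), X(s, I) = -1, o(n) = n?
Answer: 100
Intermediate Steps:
w(a, u) = a
f = 9 (f = 5 + 4 = 9)
(f + X(-3, -3)*t(-1))**2 = (9 - 1*(-1))**2 = (9 + 1)**2 = 10**2 = 100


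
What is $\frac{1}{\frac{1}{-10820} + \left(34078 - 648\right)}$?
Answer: $\frac{10820}{361712599} \approx 2.9913 \cdot 10^{-5}$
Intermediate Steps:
$\frac{1}{\frac{1}{-10820} + \left(34078 - 648\right)} = \frac{1}{- \frac{1}{10820} + 33430} = \frac{1}{\frac{361712599}{10820}} = \frac{10820}{361712599}$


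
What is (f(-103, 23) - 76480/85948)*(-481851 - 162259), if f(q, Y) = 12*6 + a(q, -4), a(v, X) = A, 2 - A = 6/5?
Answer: -995236003096/21487 ≈ -4.6318e+7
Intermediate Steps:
A = ⅘ (A = 2 - 6/5 = ⅘ ≈ 0.80000)
a(v, X) = ⅘
f(q, Y) = 364/5 (f(q, Y) = 12*6 + ⅘ = 72 + ⅘ = 364/5)
(f(-103, 23) - 76480/85948)*(-481851 - 162259) = (364/5 - 76480/85948)*(-481851 - 162259) = (364/5 - 76480*1/85948)*(-644110) = (364/5 - 19120/21487)*(-644110) = (7725668/107435)*(-644110) = -995236003096/21487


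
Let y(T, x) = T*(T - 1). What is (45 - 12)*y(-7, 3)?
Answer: 1848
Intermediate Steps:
y(T, x) = T*(-1 + T)
(45 - 12)*y(-7, 3) = (45 - 12)*(-7*(-1 - 7)) = 33*(-7*(-8)) = 33*56 = 1848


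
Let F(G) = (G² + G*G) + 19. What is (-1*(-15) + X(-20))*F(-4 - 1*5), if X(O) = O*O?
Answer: 75115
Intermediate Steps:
X(O) = O²
F(G) = 19 + 2*G² (F(G) = (G² + G²) + 19 = 2*G² + 19 = 19 + 2*G²)
(-1*(-15) + X(-20))*F(-4 - 1*5) = (-1*(-15) + (-20)²)*(19 + 2*(-4 - 1*5)²) = (15 + 400)*(19 + 2*(-4 - 5)²) = 415*(19 + 2*(-9)²) = 415*(19 + 2*81) = 415*(19 + 162) = 415*181 = 75115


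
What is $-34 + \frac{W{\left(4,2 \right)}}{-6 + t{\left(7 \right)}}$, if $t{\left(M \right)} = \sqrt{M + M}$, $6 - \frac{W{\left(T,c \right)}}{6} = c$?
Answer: $- \frac{446}{11} - \frac{12 \sqrt{14}}{11} \approx -44.627$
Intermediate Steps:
$W{\left(T,c \right)} = 36 - 6 c$
$t{\left(M \right)} = \sqrt{2} \sqrt{M}$ ($t{\left(M \right)} = \sqrt{2 M} = \sqrt{2} \sqrt{M}$)
$-34 + \frac{W{\left(4,2 \right)}}{-6 + t{\left(7 \right)}} = -34 + \frac{36 - 12}{-6 + \sqrt{2} \sqrt{7}} = -34 + \frac{36 - 12}{-6 + \sqrt{14}} = -34 + \frac{24}{-6 + \sqrt{14}}$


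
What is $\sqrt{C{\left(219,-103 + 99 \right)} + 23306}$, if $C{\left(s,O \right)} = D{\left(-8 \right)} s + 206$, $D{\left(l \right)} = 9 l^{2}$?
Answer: $2 \sqrt{37414} \approx 386.85$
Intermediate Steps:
$C{\left(s,O \right)} = 206 + 576 s$ ($C{\left(s,O \right)} = 9 \left(-8\right)^{2} s + 206 = 9 \cdot 64 s + 206 = 576 s + 206 = 206 + 576 s$)
$\sqrt{C{\left(219,-103 + 99 \right)} + 23306} = \sqrt{\left(206 + 576 \cdot 219\right) + 23306} = \sqrt{\left(206 + 126144\right) + 23306} = \sqrt{126350 + 23306} = \sqrt{149656} = 2 \sqrt{37414}$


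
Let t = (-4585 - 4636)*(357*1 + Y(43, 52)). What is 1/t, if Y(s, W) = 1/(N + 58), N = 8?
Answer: -66/217274423 ≈ -3.0376e-7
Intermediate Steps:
Y(s, W) = 1/66 (Y(s, W) = 1/(8 + 58) = 1/66)
t = -217274423/66 (t = (-4585 - 4636)*(357*1 + 1/66) = -9221*(357 + 1/66) = -9221*23563/66 = -217274423/66 ≈ -3.2920e+6)
1/t = 1/(-217274423/66) = -66/217274423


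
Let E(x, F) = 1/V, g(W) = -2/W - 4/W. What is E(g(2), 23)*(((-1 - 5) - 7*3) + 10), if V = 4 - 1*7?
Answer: 17/3 ≈ 5.6667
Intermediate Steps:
V = -3 (V = 4 - 7 = -3)
g(W) = -6/W
E(x, F) = -⅓ (E(x, F) = 1/(-3) = -⅓)
E(g(2), 23)*(((-1 - 5) - 7*3) + 10) = -(((-1 - 5) - 7*3) + 10)/3 = -((-6 - 21) + 10)/3 = -(-27 + 10)/3 = -⅓*(-17) = 17/3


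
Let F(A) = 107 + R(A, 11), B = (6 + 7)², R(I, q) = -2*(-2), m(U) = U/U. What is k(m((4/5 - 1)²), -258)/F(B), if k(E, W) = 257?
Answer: 257/111 ≈ 2.3153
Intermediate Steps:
m(U) = 1
R(I, q) = 4
B = 169 (B = 13² = 169)
F(A) = 111 (F(A) = 107 + 4 = 111)
k(m((4/5 - 1)²), -258)/F(B) = 257/111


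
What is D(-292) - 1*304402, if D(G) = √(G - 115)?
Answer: -304402 + I*√407 ≈ -3.044e+5 + 20.174*I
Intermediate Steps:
D(G) = √(-115 + G)
D(-292) - 1*304402 = √(-115 - 292) - 1*304402 = √(-407) - 304402 = I*√407 - 304402 = -304402 + I*√407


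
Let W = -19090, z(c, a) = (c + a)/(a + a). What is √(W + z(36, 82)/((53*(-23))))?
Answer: 3*I*√21193298174698/99958 ≈ 138.17*I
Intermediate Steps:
z(c, a) = (a + c)/(2*a) (z(c, a) = (a + c)/((2*a)) = (a + c)*(1/(2*a)) = (a + c)/(2*a))
√(W + z(36, 82)/((53*(-23)))) = √(-19090 + ((½)*(82 + 36)/82)/((53*(-23)))) = √(-19090 + ((½)*(1/82)*118)/(-1219)) = √(-19090 + (59/82)*(-1/1219)) = √(-19090 - 59/99958) = √(-1908198279/99958) = 3*I*√21193298174698/99958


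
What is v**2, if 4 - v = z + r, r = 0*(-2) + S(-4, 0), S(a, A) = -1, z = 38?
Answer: 1089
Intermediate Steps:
r = -1 (r = 0*(-2) - 1 = 0 - 1 = -1)
v = -33 (v = 4 - (38 - 1) = 4 - 1*37 = 4 - 37 = -33)
v**2 = (-33)**2 = 1089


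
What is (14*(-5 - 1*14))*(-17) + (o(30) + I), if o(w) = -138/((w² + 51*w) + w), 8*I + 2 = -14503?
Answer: 4442463/1640 ≈ 2708.8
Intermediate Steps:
I = -14505/8 (I = -¼ + (⅛)*(-14503) = -¼ - 14503/8 = -14505/8 ≈ -1813.1)
o(w) = -138/(w² + 52*w)
(14*(-5 - 1*14))*(-17) + (o(30) + I) = (14*(-5 - 1*14))*(-17) + (-138/(30*(52 + 30)) - 14505/8) = (14*(-5 - 14))*(-17) + (-138*1/30/82 - 14505/8) = (14*(-19))*(-17) + (-138*1/30*1/82 - 14505/8) = -266*(-17) + (-23/410 - 14505/8) = 4522 - 2973617/1640 = 4442463/1640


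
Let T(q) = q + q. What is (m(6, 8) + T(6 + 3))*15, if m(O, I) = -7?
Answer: 165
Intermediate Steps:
T(q) = 2*q
(m(6, 8) + T(6 + 3))*15 = (-7 + 2*(6 + 3))*15 = (-7 + 2*9)*15 = (-7 + 18)*15 = 11*15 = 165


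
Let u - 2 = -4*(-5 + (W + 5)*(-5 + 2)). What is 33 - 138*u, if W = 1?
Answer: -12939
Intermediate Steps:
u = 94 (u = 2 - 4*(-5 + (1 + 5)*(-5 + 2)) = 2 - 4*(-5 + 6*(-3)) = 2 - 4*(-5 - 18) = 2 - 4*(-23) = 2 + 92 = 94)
33 - 138*u = 33 - 138*94 = 33 - 12972 = -12939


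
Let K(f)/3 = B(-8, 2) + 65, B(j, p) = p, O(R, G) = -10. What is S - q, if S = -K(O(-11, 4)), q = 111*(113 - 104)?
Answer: -1200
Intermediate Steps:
K(f) = 201 (K(f) = 3*(2 + 65) = 3*67 = 201)
q = 999 (q = 111*9 = 999)
S = -201 (S = -1*201 = -201)
S - q = -201 - 1*999 = -201 - 999 = -1200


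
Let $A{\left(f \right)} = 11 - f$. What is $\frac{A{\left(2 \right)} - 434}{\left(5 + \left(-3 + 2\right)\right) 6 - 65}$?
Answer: $\frac{425}{41} \approx 10.366$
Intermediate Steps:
$\frac{A{\left(2 \right)} - 434}{\left(5 + \left(-3 + 2\right)\right) 6 - 65} = \frac{\left(11 - 2\right) - 434}{\left(5 + \left(-3 + 2\right)\right) 6 - 65} = \frac{\left(11 - 2\right) - 434}{\left(5 - 1\right) 6 - 65} = \frac{9 - 434}{4 \cdot 6 - 65} = - \frac{425}{24 - 65} = - \frac{425}{-41} = \left(-425\right) \left(- \frac{1}{41}\right) = \frac{425}{41}$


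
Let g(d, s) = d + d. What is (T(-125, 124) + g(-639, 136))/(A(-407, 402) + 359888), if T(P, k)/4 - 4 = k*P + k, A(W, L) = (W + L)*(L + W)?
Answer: -20922/119971 ≈ -0.17439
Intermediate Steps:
A(W, L) = (L + W)**2 (A(W, L) = (L + W)*(L + W) = (L + W)**2)
T(P, k) = 16 + 4*k + 4*P*k (T(P, k) = 16 + 4*(k*P + k) = 16 + 4*(P*k + k) = 16 + 4*(k + P*k) = 16 + (4*k + 4*P*k) = 16 + 4*k + 4*P*k)
g(d, s) = 2*d
(T(-125, 124) + g(-639, 136))/(A(-407, 402) + 359888) = ((16 + 4*124 + 4*(-125)*124) + 2*(-639))/((402 - 407)**2 + 359888) = ((16 + 496 - 62000) - 1278)/((-5)**2 + 359888) = (-61488 - 1278)/(25 + 359888) = -62766/359913 = -62766*1/359913 = -20922/119971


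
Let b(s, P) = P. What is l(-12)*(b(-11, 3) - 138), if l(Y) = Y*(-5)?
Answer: -8100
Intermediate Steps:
l(Y) = -5*Y
l(-12)*(b(-11, 3) - 138) = (-5*(-12))*(3 - 138) = 60*(-135) = -8100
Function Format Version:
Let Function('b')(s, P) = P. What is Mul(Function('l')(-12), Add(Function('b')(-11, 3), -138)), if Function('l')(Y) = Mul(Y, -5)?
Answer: -8100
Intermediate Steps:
Function('l')(Y) = Mul(-5, Y)
Mul(Function('l')(-12), Add(Function('b')(-11, 3), -138)) = Mul(Mul(-5, -12), Add(3, -138)) = Mul(60, -135) = -8100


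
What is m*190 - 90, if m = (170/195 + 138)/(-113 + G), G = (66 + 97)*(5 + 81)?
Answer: -9555502/108459 ≈ -88.102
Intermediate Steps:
G = 14018 (G = 163*86 = 14018)
m = 5416/542295 (m = (170/195 + 138)/(-113 + 14018) = (170*(1/195) + 138)/13905 = (34/39 + 138)*(1/13905) = (5416/39)*(1/13905) = 5416/542295 ≈ 0.0099872)
m*190 - 90 = (5416/542295)*190 - 90 = 205808/108459 - 90 = -9555502/108459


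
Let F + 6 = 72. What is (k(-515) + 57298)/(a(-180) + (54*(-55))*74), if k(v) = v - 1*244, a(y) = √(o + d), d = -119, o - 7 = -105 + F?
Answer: -12426141420/48303248551 - 56539*I*√151/48303248551 ≈ -0.25725 - 1.4383e-5*I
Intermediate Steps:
F = 66 (F = -6 + 72 = 66)
o = -32 (o = 7 + (-105 + 66) = 7 - 39 = -32)
a(y) = I*√151 (a(y) = √(-32 - 119) = √(-151) = I*√151)
k(v) = -244 + v (k(v) = v - 244 = -244 + v)
(k(-515) + 57298)/(a(-180) + (54*(-55))*74) = ((-244 - 515) + 57298)/(I*√151 + (54*(-55))*74) = (-759 + 57298)/(I*√151 - 2970*74) = 56539/(I*√151 - 219780) = 56539/(-219780 + I*√151)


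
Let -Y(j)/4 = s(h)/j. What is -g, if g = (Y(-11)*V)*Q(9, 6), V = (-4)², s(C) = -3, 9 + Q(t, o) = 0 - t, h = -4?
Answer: -3456/11 ≈ -314.18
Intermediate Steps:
Q(t, o) = -9 - t (Q(t, o) = -9 + (0 - t) = -9 - t)
V = 16
Y(j) = 12/j (Y(j) = -(-12)/j = 12/j)
g = 3456/11 (g = ((12/(-11))*16)*(-9 - 1*9) = ((12*(-1/11))*16)*(-9 - 9) = -12/11*16*(-18) = -192/11*(-18) = 3456/11 ≈ 314.18)
-g = -1*3456/11 = -3456/11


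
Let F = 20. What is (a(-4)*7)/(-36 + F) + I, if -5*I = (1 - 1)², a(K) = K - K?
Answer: 0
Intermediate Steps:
a(K) = 0
I = 0 (I = -(1 - 1)²/5 = -⅕*0² = -⅕*0 = 0)
(a(-4)*7)/(-36 + F) + I = (0*7)/(-36 + 20) + 0 = 0/(-16) + 0 = -1/16*0 + 0 = 0 + 0 = 0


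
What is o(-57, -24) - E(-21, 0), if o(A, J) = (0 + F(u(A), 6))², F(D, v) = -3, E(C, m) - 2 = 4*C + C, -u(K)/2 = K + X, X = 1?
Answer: 112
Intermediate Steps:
u(K) = -2 - 2*K (u(K) = -2*(K + 1) = -2*(1 + K) = -2 - 2*K)
E(C, m) = 2 + 5*C (E(C, m) = 2 + (4*C + C) = 2 + 5*C)
o(A, J) = 9 (o(A, J) = (0 - 3)² = (-3)² = 9)
o(-57, -24) - E(-21, 0) = 9 - (2 + 5*(-21)) = 9 - (2 - 105) = 9 - 1*(-103) = 9 + 103 = 112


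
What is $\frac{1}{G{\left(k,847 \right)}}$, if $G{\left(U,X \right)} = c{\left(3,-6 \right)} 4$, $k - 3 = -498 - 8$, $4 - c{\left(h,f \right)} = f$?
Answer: $\frac{1}{40} \approx 0.025$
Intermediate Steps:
$c{\left(h,f \right)} = 4 - f$
$k = -503$ ($k = 3 - 506 = -503$)
$G{\left(U,X \right)} = 40$ ($G{\left(U,X \right)} = \left(4 - -6\right) 4 = \left(4 + 6\right) 4 = 10 \cdot 4 = 40$)
$\frac{1}{G{\left(k,847 \right)}} = \frac{1}{40}$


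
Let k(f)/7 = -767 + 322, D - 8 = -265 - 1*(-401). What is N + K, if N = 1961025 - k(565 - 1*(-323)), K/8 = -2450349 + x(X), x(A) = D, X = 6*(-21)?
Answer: -17637500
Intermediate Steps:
D = 144 (D = 8 + (-265 - 1*(-401)) = 8 + (-265 + 401) = 8 + 136 = 144)
X = -126
x(A) = 144
k(f) = -3115 (k(f) = 7*(-767 + 322) = 7*(-445) = -3115)
K = -19601640 (K = 8*(-2450349 + 144) = 8*(-2450205) = -19601640)
N = 1964140 (N = 1961025 - 1*(-3115) = 1961025 + 3115 = 1964140)
N + K = 1964140 - 19601640 = -17637500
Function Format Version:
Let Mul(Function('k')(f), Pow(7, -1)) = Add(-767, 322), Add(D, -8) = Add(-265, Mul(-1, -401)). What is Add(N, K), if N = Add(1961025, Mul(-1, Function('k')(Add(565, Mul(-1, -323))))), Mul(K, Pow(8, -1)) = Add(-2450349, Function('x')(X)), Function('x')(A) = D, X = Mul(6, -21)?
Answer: -17637500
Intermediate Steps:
D = 144 (D = Add(8, Add(-265, Mul(-1, -401))) = Add(8, Add(-265, 401)) = Add(8, 136) = 144)
X = -126
Function('x')(A) = 144
Function('k')(f) = -3115 (Function('k')(f) = Mul(7, Add(-767, 322)) = Mul(7, -445) = -3115)
K = -19601640 (K = Mul(8, Add(-2450349, 144)) = Mul(8, -2450205) = -19601640)
N = 1964140 (N = Add(1961025, Mul(-1, -3115)) = Add(1961025, 3115) = 1964140)
Add(N, K) = Add(1964140, -19601640) = -17637500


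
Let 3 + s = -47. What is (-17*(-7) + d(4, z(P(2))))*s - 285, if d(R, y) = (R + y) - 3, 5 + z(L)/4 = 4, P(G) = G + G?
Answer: -6085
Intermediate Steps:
s = -50 (s = -3 - 47 = -50)
P(G) = 2*G
z(L) = -4 (z(L) = -20 + 4*4 = -20 + 16 = -4)
d(R, y) = -3 + R + y
(-17*(-7) + d(4, z(P(2))))*s - 285 = (-17*(-7) + (-3 + 4 - 4))*(-50) - 285 = (119 - 3)*(-50) - 285 = 116*(-50) - 285 = -5800 - 285 = -6085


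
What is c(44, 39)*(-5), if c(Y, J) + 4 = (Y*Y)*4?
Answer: -38700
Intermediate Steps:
c(Y, J) = -4 + 4*Y² (c(Y, J) = -4 + (Y*Y)*4 = -4 + Y²*4 = -4 + 4*Y²)
c(44, 39)*(-5) = (-4 + 4*44²)*(-5) = (-4 + 4*1936)*(-5) = (-4 + 7744)*(-5) = 7740*(-5) = -38700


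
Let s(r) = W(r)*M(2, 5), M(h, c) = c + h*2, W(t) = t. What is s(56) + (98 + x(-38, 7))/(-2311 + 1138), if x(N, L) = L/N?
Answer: 7487193/14858 ≈ 503.92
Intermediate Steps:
M(h, c) = c + 2*h
s(r) = 9*r (s(r) = r*(5 + 2*2) = r*(5 + 4) = r*9 = 9*r)
s(56) + (98 + x(-38, 7))/(-2311 + 1138) = 9*56 + (98 + 7/(-38))/(-2311 + 1138) = 504 + (98 + 7*(-1/38))/(-1173) = 504 + (98 - 7/38)*(-1/1173) = 504 + (3717/38)*(-1/1173) = 504 - 1239/14858 = 7487193/14858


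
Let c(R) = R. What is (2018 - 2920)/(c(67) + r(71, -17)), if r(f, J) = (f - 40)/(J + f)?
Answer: -1188/89 ≈ -13.348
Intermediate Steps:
r(f, J) = (-40 + f)/(J + f)
(2018 - 2920)/(c(67) + r(71, -17)) = (2018 - 2920)/(67 + (-40 + 71)/(-17 + 71)) = -902/(67 + 31/54) = -902/3649/54 = -902*54/3649 = -1188/89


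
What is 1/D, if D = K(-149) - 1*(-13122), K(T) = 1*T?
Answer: 1/12973 ≈ 7.7083e-5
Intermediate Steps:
K(T) = T
D = 12973 (D = -149 - 1*(-13122) = -149 + 13122 = 12973)
1/D = 1/12973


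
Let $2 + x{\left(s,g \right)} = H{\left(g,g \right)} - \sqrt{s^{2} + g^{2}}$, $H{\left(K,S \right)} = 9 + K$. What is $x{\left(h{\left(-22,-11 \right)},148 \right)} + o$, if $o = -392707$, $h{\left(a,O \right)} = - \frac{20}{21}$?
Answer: $-392552 - \frac{4 \sqrt{603754}}{21} \approx -3.927 \cdot 10^{5}$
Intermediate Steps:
$h{\left(a,O \right)} = - \frac{20}{21}$ ($h{\left(a,O \right)} = \left(-20\right) \frac{1}{21} = - \frac{20}{21}$)
$x{\left(s,g \right)} = 7 + g - \sqrt{g^{2} + s^{2}}$ ($x{\left(s,g \right)} = -2 - \left(-9 + \sqrt{s^{2} + g^{2}} - g\right) = -2 - \left(-9 + \sqrt{g^{2} + s^{2}} - g\right) = -2 + \left(9 + g - \sqrt{g^{2} + s^{2}}\right) = 7 + g - \sqrt{g^{2} + s^{2}}$)
$x{\left(h{\left(-22,-11 \right)},148 \right)} + o = \left(7 + 148 - \sqrt{148^{2} + \left(- \frac{20}{21}\right)^{2}}\right) - 392707 = \left(7 + 148 - \sqrt{21904 + \frac{400}{441}}\right) - 392707 = \left(7 + 148 - \sqrt{\frac{9660064}{441}}\right) - 392707 = \left(7 + 148 - \frac{4 \sqrt{603754}}{21}\right) - 392707 = \left(155 - \frac{4 \sqrt{603754}}{21}\right) - 392707 = -392552 - \frac{4 \sqrt{603754}}{21}$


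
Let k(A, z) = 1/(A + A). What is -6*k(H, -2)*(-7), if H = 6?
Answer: 7/2 ≈ 3.5000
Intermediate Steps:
k(A, z) = 1/(2*A)
-6*k(H, -2)*(-7) = -3/6*(-7) = -6*1/12*(-7) = -½*(-7) = 7/2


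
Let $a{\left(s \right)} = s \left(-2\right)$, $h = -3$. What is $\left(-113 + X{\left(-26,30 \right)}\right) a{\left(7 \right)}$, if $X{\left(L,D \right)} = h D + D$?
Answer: $2422$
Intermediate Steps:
$X{\left(L,D \right)} = - 2 D$ ($X{\left(L,D \right)} = - 3 D + D = - 2 D$)
$a{\left(s \right)} = - 2 s$
$\left(-113 + X{\left(-26,30 \right)}\right) a{\left(7 \right)} = \left(-113 - 60\right) \left(\left(-2\right) 7\right) = \left(-113 - 60\right) \left(-14\right) = \left(-173\right) \left(-14\right) = 2422$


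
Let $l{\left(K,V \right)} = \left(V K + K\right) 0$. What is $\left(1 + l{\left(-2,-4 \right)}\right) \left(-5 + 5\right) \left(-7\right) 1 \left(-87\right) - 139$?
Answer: $-139$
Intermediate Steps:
$l{\left(K,V \right)} = 0$ ($l{\left(K,V \right)} = \left(K V + K\right) 0 = \left(K + K V\right) 0 = 0$)
$\left(1 + l{\left(-2,-4 \right)}\right) \left(-5 + 5\right) \left(-7\right) 1 \left(-87\right) - 139 = \left(1 + 0\right) \left(-5 + 5\right) \left(-7\right) 1 \left(-87\right) - 139 = 1 \cdot 0 \left(-7\right) 1 \left(-87\right) - 139 = 0 \left(-7\right) 1 \left(-87\right) - 139 = 0 \cdot 1 \left(-87\right) - 139 = 0 \left(-87\right) - 139 = 0 - 139 = -139$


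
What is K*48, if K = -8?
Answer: -384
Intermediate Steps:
K*48 = -8*48 = -384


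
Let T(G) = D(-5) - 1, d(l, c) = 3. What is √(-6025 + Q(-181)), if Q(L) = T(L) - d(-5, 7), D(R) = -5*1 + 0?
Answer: I*√6034 ≈ 77.679*I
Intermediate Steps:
D(R) = -5 (D(R) = -5 + 0 = -5)
T(G) = -6 (T(G) = -5 - 1 = -6)
Q(L) = -9 (Q(L) = -6 - 1*3 = -6 - 3 = -9)
√(-6025 + Q(-181)) = √(-6025 - 9) = √(-6034) = I*√6034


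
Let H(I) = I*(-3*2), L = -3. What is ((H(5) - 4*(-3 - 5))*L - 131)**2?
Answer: 18769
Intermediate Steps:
H(I) = -6*I (H(I) = I*(-6) = -6*I)
((H(5) - 4*(-3 - 5))*L - 131)**2 = ((-6*5 - 4*(-3 - 5))*(-3) - 131)**2 = ((-30 - 4*(-8))*(-3) - 131)**2 = ((-30 + 32)*(-3) - 131)**2 = (2*(-3) - 131)**2 = (-6 - 131)**2 = (-137)**2 = 18769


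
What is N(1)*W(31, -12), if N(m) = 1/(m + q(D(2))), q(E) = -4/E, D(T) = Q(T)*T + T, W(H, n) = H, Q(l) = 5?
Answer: 93/2 ≈ 46.500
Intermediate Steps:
D(T) = 6*T (D(T) = 5*T + T = 6*T)
N(m) = 1/(-⅓ + m) (N(m) = 1/(m - 4/(6*2)) = 1/(m - 4/12) = 1/(m - 4*1/12) = 1/(m - ⅓) = 1/(-⅓ + m))
N(1)*W(31, -12) = (3/(-1 + 3*1))*31 = (3/(-1 + 3))*31 = (3/2)*31 = 93/2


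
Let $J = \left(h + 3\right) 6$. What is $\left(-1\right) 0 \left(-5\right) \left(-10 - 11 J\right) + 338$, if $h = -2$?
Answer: $338$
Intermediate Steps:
$J = 6$ ($J = \left(-2 + 3\right) 6 = 1 \cdot 6 = 6$)
$\left(-1\right) 0 \left(-5\right) \left(-10 - 11 J\right) + 338 = \left(-1\right) 0 \left(-5\right) \left(-10 - 66\right) + 338 = 0 \left(-5\right) \left(-10 - 66\right) + 338 = 0 \left(-76\right) + 338 = 0 + 338 = 338$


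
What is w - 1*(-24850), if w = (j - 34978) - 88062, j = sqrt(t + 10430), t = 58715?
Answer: -98190 + sqrt(69145) ≈ -97927.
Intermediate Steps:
j = sqrt(69145) (j = sqrt(58715 + 10430) = sqrt(69145) ≈ 262.95)
w = -123040 + sqrt(69145) (w = (sqrt(69145) - 34978) - 88062 = (-34978 + sqrt(69145)) - 88062 = -123040 + sqrt(69145) ≈ -1.2278e+5)
w - 1*(-24850) = (-123040 + sqrt(69145)) - 1*(-24850) = (-123040 + sqrt(69145)) + 24850 = -98190 + sqrt(69145)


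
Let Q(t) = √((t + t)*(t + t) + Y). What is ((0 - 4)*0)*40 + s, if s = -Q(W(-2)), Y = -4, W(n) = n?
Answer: -2*√3 ≈ -3.4641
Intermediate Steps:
Q(t) = √(-4 + 4*t²) (Q(t) = √((t + t)*(t + t) - 4) = √((2*t)*(2*t) - 4) = √(4*t² - 4) = √(-4 + 4*t²))
s = -2*√3 (s = -2*√(-1 + (-2)²) = -2*√(-1 + 4) = -2*√3 ≈ -3.4641)
((0 - 4)*0)*40 + s = ((0 - 4)*0)*40 - 2*√3 = -4*0*40 - 2*√3 = 0*40 - 2*√3 = 0 - 2*√3 = -2*√3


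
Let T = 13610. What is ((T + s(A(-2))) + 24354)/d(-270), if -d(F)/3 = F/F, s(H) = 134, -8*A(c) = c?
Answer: -38098/3 ≈ -12699.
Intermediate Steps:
A(c) = -c/8
d(F) = -3 (d(F) = -3*F/F = -3*1 = -3)
((T + s(A(-2))) + 24354)/d(-270) = ((13610 + 134) + 24354)/(-3) = (13744 + 24354)*(-⅓) = 38098*(-⅓) = -38098/3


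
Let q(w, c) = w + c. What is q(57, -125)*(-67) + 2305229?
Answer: 2309785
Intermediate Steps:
q(w, c) = c + w
q(57, -125)*(-67) + 2305229 = (-125 + 57)*(-67) + 2305229 = -68*(-67) + 2305229 = 4556 + 2305229 = 2309785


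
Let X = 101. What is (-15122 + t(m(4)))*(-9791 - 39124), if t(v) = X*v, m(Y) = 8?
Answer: 700169310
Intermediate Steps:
t(v) = 101*v
(-15122 + t(m(4)))*(-9791 - 39124) = (-15122 + 101*8)*(-9791 - 39124) = (-15122 + 808)*(-48915) = -14314*(-48915) = 700169310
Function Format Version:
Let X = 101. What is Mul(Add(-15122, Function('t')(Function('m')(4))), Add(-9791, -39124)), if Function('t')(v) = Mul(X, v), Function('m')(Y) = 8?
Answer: 700169310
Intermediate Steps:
Function('t')(v) = Mul(101, v)
Mul(Add(-15122, Function('t')(Function('m')(4))), Add(-9791, -39124)) = Mul(Add(-15122, Mul(101, 8)), Add(-9791, -39124)) = Mul(Add(-15122, 808), -48915) = Mul(-14314, -48915) = 700169310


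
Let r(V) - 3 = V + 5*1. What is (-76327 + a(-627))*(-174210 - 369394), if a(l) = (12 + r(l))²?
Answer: -158798687688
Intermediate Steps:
r(V) = 8 + V (r(V) = 3 + (V + 5*1) = 3 + (V + 5) = 3 + (5 + V) = 8 + V)
a(l) = (20 + l)² (a(l) = (12 + (8 + l))² = (20 + l)²)
(-76327 + a(-627))*(-174210 - 369394) = (-76327 + (20 - 627)²)*(-174210 - 369394) = (-76327 + (-607)²)*(-543604) = (-76327 + 368449)*(-543604) = 292122*(-543604) = -158798687688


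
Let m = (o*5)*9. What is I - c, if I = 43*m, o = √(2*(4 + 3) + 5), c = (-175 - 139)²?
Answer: -98596 + 1935*√19 ≈ -90162.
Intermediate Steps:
c = 98596 (c = (-314)² = 98596)
o = √19 (o = √(2*7 + 5) = √(14 + 5) = √19 ≈ 4.3589)
m = 45*√19 (m = (√19*5)*9 = (5*√19)*9 = 45*√19 ≈ 196.15)
I = 1935*√19 (I = 43*(45*√19) = 1935*√19 ≈ 8434.5)
I - c = 1935*√19 - 1*98596 = 1935*√19 - 98596 = -98596 + 1935*√19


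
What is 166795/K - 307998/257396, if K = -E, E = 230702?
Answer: -14248515052/7422721499 ≈ -1.9196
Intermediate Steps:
K = -230702 (K = -1*230702 = -230702)
166795/K - 307998/257396 = 166795/(-230702) - 307998/257396 = 166795*(-1/230702) - 307998*1/257396 = -166795/230702 - 153999/128698 = -14248515052/7422721499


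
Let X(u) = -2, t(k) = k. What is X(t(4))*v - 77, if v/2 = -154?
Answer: 539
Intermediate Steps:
v = -308 (v = 2*(-154) = -308)
X(t(4))*v - 77 = -2*(-308) - 77 = 616 - 77 = 539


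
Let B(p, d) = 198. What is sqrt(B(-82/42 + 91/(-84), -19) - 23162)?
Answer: 2*I*sqrt(5741) ≈ 151.54*I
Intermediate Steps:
sqrt(B(-82/42 + 91/(-84), -19) - 23162) = sqrt(198 - 23162) = sqrt(-22964) = 2*I*sqrt(5741)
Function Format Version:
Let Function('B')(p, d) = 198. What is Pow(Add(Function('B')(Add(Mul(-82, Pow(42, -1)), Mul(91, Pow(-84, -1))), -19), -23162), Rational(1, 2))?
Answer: Mul(2, I, Pow(5741, Rational(1, 2))) ≈ Mul(151.54, I)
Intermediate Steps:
Pow(Add(Function('B')(Add(Mul(-82, Pow(42, -1)), Mul(91, Pow(-84, -1))), -19), -23162), Rational(1, 2)) = Pow(Add(198, -23162), Rational(1, 2)) = Pow(-22964, Rational(1, 2)) = Mul(2, I, Pow(5741, Rational(1, 2)))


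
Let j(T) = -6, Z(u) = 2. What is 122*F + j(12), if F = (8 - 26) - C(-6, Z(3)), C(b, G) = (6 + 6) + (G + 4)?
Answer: -4398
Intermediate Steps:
C(b, G) = 16 + G (C(b, G) = 12 + (4 + G) = 16 + G)
F = -36 (F = (8 - 26) - (16 + 2) = -18 - 1*18 = -18 - 18 = -36)
122*F + j(12) = 122*(-36) - 6 = -4392 - 6 = -4398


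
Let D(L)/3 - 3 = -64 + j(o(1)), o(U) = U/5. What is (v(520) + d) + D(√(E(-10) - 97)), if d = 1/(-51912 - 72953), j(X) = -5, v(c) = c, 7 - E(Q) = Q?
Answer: 40206529/124865 ≈ 322.00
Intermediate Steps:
o(U) = U/5 (o(U) = U*(⅕) = U/5)
E(Q) = 7 - Q
D(L) = -198 (D(L) = 9 + 3*(-64 - 5) = 9 + 3*(-69) = 9 - 207 = -198)
d = -1/124865 (d = 1/(-124865) = -1/124865 ≈ -8.0086e-6)
(v(520) + d) + D(√(E(-10) - 97)) = (520 - 1/124865) - 198 = 64929799/124865 - 198 = 40206529/124865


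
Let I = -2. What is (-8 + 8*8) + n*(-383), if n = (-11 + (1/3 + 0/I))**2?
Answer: -391688/9 ≈ -43521.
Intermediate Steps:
n = 1024/9 (n = (-11 + (1/3 + 0/(-2)))**2 = (-11 + (1*(1/3) + 0*(-1/2)))**2 = (-11 + (1/3 + 0))**2 = (-11 + 1/3)**2 = (-32/3)**2 = 1024/9 ≈ 113.78)
(-8 + 8*8) + n*(-383) = (-8 + 8*8) + (1024/9)*(-383) = (-8 + 64) - 392192/9 = 56 - 392192/9 = -391688/9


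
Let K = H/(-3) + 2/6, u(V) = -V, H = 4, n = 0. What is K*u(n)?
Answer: 0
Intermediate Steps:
K = -1 (K = 4/(-3) + 2/6 = 4*(-⅓) + 2*(⅙) = -4/3 + ⅓ = -1)
K*u(n) = -(-1)*0 = -1*0 = 0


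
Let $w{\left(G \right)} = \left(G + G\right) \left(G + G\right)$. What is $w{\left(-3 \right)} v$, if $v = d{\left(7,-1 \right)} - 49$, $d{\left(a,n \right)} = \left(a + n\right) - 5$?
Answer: $-1728$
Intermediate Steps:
$d{\left(a,n \right)} = -5 + a + n$
$w{\left(G \right)} = 4 G^{2}$ ($w{\left(G \right)} = 2 G 2 G = 4 G^{2}$)
$v = -48$ ($v = \left(-5 + 7 - 1\right) - 49 = 1 - 49 = -48$)
$w{\left(-3 \right)} v = 4 \left(-3\right)^{2} \left(-48\right) = 4 \cdot 9 \left(-48\right) = 36 \left(-48\right) = -1728$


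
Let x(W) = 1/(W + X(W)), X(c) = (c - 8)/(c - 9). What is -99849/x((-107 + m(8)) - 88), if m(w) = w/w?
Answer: 3912083820/203 ≈ 1.9271e+7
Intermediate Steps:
X(c) = (-8 + c)/(-9 + c)
m(w) = 1
x(W) = 1/(W + (-8 + W)/(-9 + W))
-99849/x((-107 + m(8)) - 88) = -99849*(-8 + ((-107 + 1) - 88) + ((-107 + 1) - 88)*(-9 + ((-107 + 1) - 88)))/(-9 + ((-107 + 1) - 88)) = -99849*(-8 + (-106 - 88) + (-106 - 88)*(-9 + (-106 - 88)))/(-9 + (-106 - 88)) = -99849*(-8 - 194 - 194*(-9 - 194))/(-9 - 194) = -99849/(-203/(-8 - 194 - 194*(-203))) = -99849/(-203/(-8 - 194 + 39382)) = -99849/(-203/39180) = -99849*(-39180/203) = 3912083820/203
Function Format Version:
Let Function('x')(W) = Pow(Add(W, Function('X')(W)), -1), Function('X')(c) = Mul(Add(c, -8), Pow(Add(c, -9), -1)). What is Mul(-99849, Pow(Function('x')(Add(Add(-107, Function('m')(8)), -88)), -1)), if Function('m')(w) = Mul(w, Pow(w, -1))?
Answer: Rational(3912083820, 203) ≈ 1.9271e+7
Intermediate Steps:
Function('X')(c) = Mul(Pow(Add(-9, c), -1), Add(-8, c)) (Function('X')(c) = Mul(Add(-8, c), Pow(Add(-9, c), -1)) = Mul(Pow(Add(-9, c), -1), Add(-8, c)))
Function('m')(w) = 1
Function('x')(W) = Pow(Add(W, Mul(Pow(Add(-9, W), -1), Add(-8, W))), -1)
Mul(-99849, Pow(Function('x')(Add(Add(-107, Function('m')(8)), -88)), -1)) = Mul(-99849, Pow(Mul(Pow(Add(-8, Add(Add(-107, 1), -88), Mul(Add(Add(-107, 1), -88), Add(-9, Add(Add(-107, 1), -88)))), -1), Add(-9, Add(Add(-107, 1), -88))), -1)) = Mul(-99849, Pow(Mul(Pow(Add(-8, Add(-106, -88), Mul(Add(-106, -88), Add(-9, Add(-106, -88)))), -1), Add(-9, Add(-106, -88))), -1)) = Mul(-99849, Pow(Mul(Pow(Add(-8, -194, Mul(-194, Add(-9, -194))), -1), Add(-9, -194)), -1)) = Mul(-99849, Pow(Mul(Pow(Add(-8, -194, Mul(-194, -203)), -1), -203), -1)) = Mul(-99849, Pow(Mul(Pow(Add(-8, -194, 39382), -1), -203), -1)) = Mul(-99849, Pow(Mul(Pow(39180, -1), -203), -1)) = Mul(-99849, Pow(Mul(Rational(1, 39180), -203), -1)) = Mul(-99849, Pow(Rational(-203, 39180), -1)) = Mul(-99849, Rational(-39180, 203)) = Rational(3912083820, 203)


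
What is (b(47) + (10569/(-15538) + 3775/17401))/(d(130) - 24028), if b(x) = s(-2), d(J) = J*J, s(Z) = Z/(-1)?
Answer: -46166473/214138376496 ≈ -0.00021559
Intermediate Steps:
s(Z) = -Z (s(Z) = Z*(-1) = -Z)
d(J) = J²
b(x) = 2 (b(x) = -1*(-2) = 2)
(b(47) + (10569/(-15538) + 3775/17401))/(d(130) - 24028) = (2 + (10569/(-15538) + 3775/17401))/(130² - 24028) = (2 + (10569*(-1/15538) + 3775*(1/17401)))/(16900 - 24028) = (2 + (-10569/15538 + 3775/17401))/(-7128) = (2 - 125255219/270376738)*(-1/7128) = (415498257/270376738)*(-1/7128) = -46166473/214138376496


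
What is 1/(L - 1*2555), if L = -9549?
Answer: -1/12104 ≈ -8.2617e-5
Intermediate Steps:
1/(L - 1*2555) = 1/(-9549 - 1*2555) = 1/(-9549 - 2555) = 1/(-12104) = -1/12104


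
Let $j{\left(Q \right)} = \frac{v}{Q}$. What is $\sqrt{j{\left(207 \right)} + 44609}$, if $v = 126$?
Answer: $\frac{\sqrt{23598483}}{23} \approx 211.21$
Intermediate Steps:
$j{\left(Q \right)} = \frac{126}{Q}$
$\sqrt{j{\left(207 \right)} + 44609} = \sqrt{\frac{126}{207} + 44609} = \sqrt{126 \cdot \frac{1}{207} + 44609} = \sqrt{\frac{14}{23} + 44609} = \sqrt{\frac{1026021}{23}} = \frac{\sqrt{23598483}}{23}$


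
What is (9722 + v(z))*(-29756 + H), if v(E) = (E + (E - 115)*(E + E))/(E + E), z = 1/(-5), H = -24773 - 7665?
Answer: -2987582081/5 ≈ -5.9752e+8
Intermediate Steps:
H = -32438
z = -⅕ ≈ -0.20000
v(E) = (E + 2*E*(-115 + E))/(2*E) (v(E) = (E + (-115 + E)*(2*E))/((2*E)) = (E + 2*E*(-115 + E))*(1/(2*E)) = (E + 2*E*(-115 + E))/(2*E))
(9722 + v(z))*(-29756 + H) = (9722 + (-229/2 - ⅕))*(-29756 - 32438) = (9722 - 1147/10)*(-62194) = (96073/10)*(-62194) = -2987582081/5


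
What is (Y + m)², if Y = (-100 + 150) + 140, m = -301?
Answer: 12321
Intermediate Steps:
Y = 190 (Y = 50 + 140 = 190)
(Y + m)² = (190 - 301)² = (-111)² = 12321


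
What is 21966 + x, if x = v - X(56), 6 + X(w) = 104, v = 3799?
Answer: 25667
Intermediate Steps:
X(w) = 98 (X(w) = -6 + 104 = 98)
x = 3701 (x = 3799 - 1*98 = 3799 - 98 = 3701)
21966 + x = 21966 + 3701 = 25667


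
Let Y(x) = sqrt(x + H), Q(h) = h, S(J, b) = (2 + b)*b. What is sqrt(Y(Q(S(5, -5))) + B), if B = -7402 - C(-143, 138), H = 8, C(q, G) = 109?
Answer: sqrt(-7511 + sqrt(23)) ≈ 86.638*I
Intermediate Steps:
S(J, b) = b*(2 + b)
Y(x) = sqrt(8 + x) (Y(x) = sqrt(x + 8) = sqrt(8 + x))
B = -7511 (B = -7402 - 1*109 = -7402 - 109 = -7511)
sqrt(Y(Q(S(5, -5))) + B) = sqrt(sqrt(8 - 5*(2 - 5)) - 7511) = sqrt(sqrt(8 - 5*(-3)) - 7511) = sqrt(sqrt(8 + 15) - 7511) = sqrt(sqrt(23) - 7511) = sqrt(-7511 + sqrt(23))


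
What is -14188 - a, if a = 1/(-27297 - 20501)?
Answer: -678158023/47798 ≈ -14188.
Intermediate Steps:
a = -1/47798 (a = 1/(-47798) = -1/47798 ≈ -2.0921e-5)
-14188 - a = -14188 - 1*(-1/47798) = -14188 + 1/47798 = -678158023/47798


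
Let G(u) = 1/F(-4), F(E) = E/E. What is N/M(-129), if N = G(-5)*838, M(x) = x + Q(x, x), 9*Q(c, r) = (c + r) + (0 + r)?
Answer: -419/86 ≈ -4.8721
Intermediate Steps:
Q(c, r) = c/9 + 2*r/9 (Q(c, r) = ((c + r) + (0 + r))/9 = ((c + r) + r)/9 = (c + 2*r)/9 = c/9 + 2*r/9)
F(E) = 1
G(u) = 1 (G(u) = 1/1 = 1)
M(x) = 4*x/3 (M(x) = x + (x/9 + 2*x/9) = x + x/3 = 4*x/3)
N = 838 (N = 1*838 = 838)
N/M(-129) = 838/(((4/3)*(-129))) = 838/(-172) = 838*(-1/172) = -419/86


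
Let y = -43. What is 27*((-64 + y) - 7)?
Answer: -3078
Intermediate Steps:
27*((-64 + y) - 7) = 27*((-64 - 43) - 7) = 27*(-107 - 7) = 27*(-114) = -3078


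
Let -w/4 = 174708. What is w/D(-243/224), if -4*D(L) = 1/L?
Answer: -21227022/7 ≈ -3.0324e+6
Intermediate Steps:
D(L) = -1/(4*L)
w = -698832 (w = -4*174708 = -698832)
w/D(-243/224) = -698832/((-1/(4*((-243/224))))) = -698832/((-1/(4*((-243*1/224))))) = -698832/((-1/(4*(-243/224)))) = -698832/((-¼*(-224/243))) = -698832/56/243 = -698832*243/56 = -21227022/7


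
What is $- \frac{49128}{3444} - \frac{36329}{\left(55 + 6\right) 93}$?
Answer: $- \frac{33651685}{1628151} \approx -20.669$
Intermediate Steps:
$- \frac{49128}{3444} - \frac{36329}{\left(55 + 6\right) 93} = \left(-49128\right) \frac{1}{3444} - \frac{36329}{61 \cdot 93} = - \frac{4094}{287} - \frac{36329}{5673} = - \frac{33651685}{1628151}$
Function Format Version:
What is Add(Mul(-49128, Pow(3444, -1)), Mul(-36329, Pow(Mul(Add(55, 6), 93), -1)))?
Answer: Rational(-33651685, 1628151) ≈ -20.669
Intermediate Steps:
Add(Mul(-49128, Pow(3444, -1)), Mul(-36329, Pow(Mul(Add(55, 6), 93), -1))) = Add(Mul(-49128, Rational(1, 3444)), Mul(-36329, Pow(Mul(61, 93), -1))) = Add(Rational(-4094, 287), Mul(-36329, Pow(5673, -1))) = Add(Rational(-4094, 287), Mul(-36329, Rational(1, 5673))) = Add(Rational(-4094, 287), Rational(-36329, 5673)) = Rational(-33651685, 1628151)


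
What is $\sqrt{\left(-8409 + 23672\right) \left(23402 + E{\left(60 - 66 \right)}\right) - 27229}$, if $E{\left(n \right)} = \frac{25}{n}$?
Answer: $\frac{\sqrt{12855380442}}{6} \approx 18897.0$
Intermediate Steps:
$\sqrt{\left(-8409 + 23672\right) \left(23402 + E{\left(60 - 66 \right)}\right) - 27229} = \sqrt{\left(-8409 + 23672\right) \left(23402 + \frac{25}{60 - 66}\right) - 27229} = \sqrt{15263 \left(23402 + \frac{25}{-6}\right) - 27229} = \sqrt{15263 \left(23402 + 25 \left(- \frac{1}{6}\right)\right) - 27229} = \sqrt{15263 \left(23402 - \frac{25}{6}\right) - 27229} = \sqrt{15263 \cdot \frac{140387}{6} - 27229} = \sqrt{\frac{2142726781}{6} - 27229} = \sqrt{\frac{2142563407}{6}} = \frac{\sqrt{12855380442}}{6}$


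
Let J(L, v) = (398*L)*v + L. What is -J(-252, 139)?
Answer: 13941396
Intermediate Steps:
J(L, v) = L + 398*L*v (J(L, v) = 398*L*v + L = L + 398*L*v)
-J(-252, 139) = -(-252)*(1 + 398*139) = -(-252)*(1 + 55322) = -(-252)*55323 = -1*(-13941396) = 13941396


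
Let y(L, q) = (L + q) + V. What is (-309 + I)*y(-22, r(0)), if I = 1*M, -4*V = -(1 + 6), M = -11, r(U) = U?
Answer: 6480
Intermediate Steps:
V = 7/4 (V = -(-1)*(1 + 6)/4 = -(-1)*7/4 = -1/4*(-7) = 7/4 ≈ 1.7500)
y(L, q) = 7/4 + L + q (y(L, q) = (L + q) + 7/4 = 7/4 + L + q)
I = -11 (I = 1*(-11) = -11)
(-309 + I)*y(-22, r(0)) = (-309 - 11)*(7/4 - 22 + 0) = -320*(-81/4) = 6480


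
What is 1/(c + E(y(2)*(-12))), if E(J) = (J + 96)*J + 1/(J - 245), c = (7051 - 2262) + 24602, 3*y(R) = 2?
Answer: 253/7257810 ≈ 3.4859e-5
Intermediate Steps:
y(R) = ⅔ (y(R) = (⅓)*2 = ⅔)
c = 29391 (c = 4789 + 24602 = 29391)
E(J) = 1/(-245 + J) + J*(96 + J) (E(J) = (96 + J)*J + 1/(-245 + J) = J*(96 + J) + 1/(-245 + J) = 1/(-245 + J) + J*(96 + J))
1/(c + E(y(2)*(-12))) = 1/(29391 + (1 + ((⅔)*(-12))³ - 15680*(-12) - 149*((⅔)*(-12))²)/(-245 + (⅔)*(-12))) = 1/(29391 + (1 + (-8)³ - 23520*(-8) - 149*(-8)²)/(-245 - 8)) = 1/(29391 + (1 - 512 + 188160 - 149*64)/(-253)) = 1/(29391 - (1 - 512 + 188160 - 9536)/253) = 1/(29391 - 1/253*178113) = 1/(29391 - 178113/253) = 1/(7257810/253) = 253/7257810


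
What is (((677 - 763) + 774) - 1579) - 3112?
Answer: -4003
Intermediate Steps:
(((677 - 763) + 774) - 1579) - 3112 = ((-86 + 774) - 1579) - 3112 = (688 - 1579) - 3112 = -891 - 3112 = -4003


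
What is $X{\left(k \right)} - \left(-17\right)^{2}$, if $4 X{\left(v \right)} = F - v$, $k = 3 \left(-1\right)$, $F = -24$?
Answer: $- \frac{1177}{4} \approx -294.25$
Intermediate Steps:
$k = -3$
$X{\left(v \right)} = -6 - \frac{v}{4}$ ($X{\left(v \right)} = \frac{-24 - v}{4} = -6 - \frac{v}{4}$)
$X{\left(k \right)} - \left(-17\right)^{2} = \left(-6 - - \frac{3}{4}\right) - \left(-17\right)^{2} = \left(-6 + \frac{3}{4}\right) - 289 = - \frac{21}{4} - 289 = - \frac{1177}{4}$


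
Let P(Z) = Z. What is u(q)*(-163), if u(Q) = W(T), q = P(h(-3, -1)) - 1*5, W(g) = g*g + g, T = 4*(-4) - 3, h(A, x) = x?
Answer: -55746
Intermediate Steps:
T = -19 (T = -16 - 3 = -19)
W(g) = g + g² (W(g) = g² + g = g + g²)
q = -6 (q = -1 - 1*5 = -1 - 5 = -6)
u(Q) = 342 (u(Q) = -19*(1 - 19) = -19*(-18) = 342)
u(q)*(-163) = 342*(-163) = -55746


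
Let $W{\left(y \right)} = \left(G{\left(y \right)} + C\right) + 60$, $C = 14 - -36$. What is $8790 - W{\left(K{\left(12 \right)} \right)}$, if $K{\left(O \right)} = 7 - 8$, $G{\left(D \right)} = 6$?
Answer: $8674$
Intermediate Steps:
$C = 50$ ($C = 14 + 36 = 50$)
$K{\left(O \right)} = -1$ ($K{\left(O \right)} = 7 - 8 = -1$)
$W{\left(y \right)} = 116$ ($W{\left(y \right)} = \left(6 + 50\right) + 60 = 56 + 60 = 116$)
$8790 - W{\left(K{\left(12 \right)} \right)} = 8790 - 116 = 8674$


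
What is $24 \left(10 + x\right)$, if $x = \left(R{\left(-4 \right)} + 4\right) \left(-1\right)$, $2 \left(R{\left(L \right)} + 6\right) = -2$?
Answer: $312$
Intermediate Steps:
$R{\left(L \right)} = -7$ ($R{\left(L \right)} = -6 + \frac{1}{2} \left(-2\right) = -6 - 1 = -7$)
$x = 3$ ($x = \left(-7 + 4\right) \left(-1\right) = \left(-3\right) \left(-1\right) = 3$)
$24 \left(10 + x\right) = 24 \left(10 + 3\right) = 24 \cdot 13 = 312$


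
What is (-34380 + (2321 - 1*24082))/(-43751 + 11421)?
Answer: 56141/32330 ≈ 1.7365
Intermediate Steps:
(-34380 + (2321 - 1*24082))/(-43751 + 11421) = (-34380 + (2321 - 24082))/(-32330) = (-34380 - 21761)*(-1/32330) = -56141*(-1/32330) = 56141/32330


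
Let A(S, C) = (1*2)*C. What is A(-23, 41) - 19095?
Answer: -19013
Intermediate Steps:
A(S, C) = 2*C
A(-23, 41) - 19095 = 2*41 - 19095 = 82 - 19095 = -19013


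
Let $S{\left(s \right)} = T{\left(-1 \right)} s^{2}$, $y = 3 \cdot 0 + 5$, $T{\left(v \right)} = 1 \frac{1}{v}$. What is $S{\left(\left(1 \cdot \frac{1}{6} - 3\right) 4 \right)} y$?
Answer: $- \frac{5780}{9} \approx -642.22$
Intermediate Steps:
$T{\left(v \right)} = \frac{1}{v}$
$y = 5$ ($y = 0 + 5 = 5$)
$S{\left(s \right)} = - s^{2}$ ($S{\left(s \right)} = \frac{s^{2}}{-1} = - s^{2}$)
$S{\left(\left(1 \cdot \frac{1}{6} - 3\right) 4 \right)} y = - \left(\left(1 \cdot \frac{1}{6} - 3\right) 4\right)^{2} \cdot 5 = - \left(\left(\frac{1}{6} - 3\right) 4\right)^{2} \cdot 5 = - \left(\left(- \frac{17}{6}\right) 4\right)^{2} \cdot 5 = - \left(- \frac{34}{3}\right)^{2} \cdot 5 = \left(-1\right) \frac{1156}{9} \cdot 5 = \left(- \frac{1156}{9}\right) 5 = - \frac{5780}{9}$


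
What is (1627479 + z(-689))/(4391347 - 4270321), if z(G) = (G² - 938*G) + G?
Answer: 915931/40342 ≈ 22.704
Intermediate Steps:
z(G) = G² - 937*G
(1627479 + z(-689))/(4391347 - 4270321) = (1627479 - 689*(-937 - 689))/(4391347 - 4270321) = (1627479 - 689*(-1626))/121026 = (1627479 + 1120314)*(1/121026) = 2747793*(1/121026) = 915931/40342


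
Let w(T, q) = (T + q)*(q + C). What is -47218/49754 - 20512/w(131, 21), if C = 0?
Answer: -73204619/9925923 ≈ -7.3751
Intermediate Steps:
w(T, q) = q*(T + q) (w(T, q) = (T + q)*(q + 0) = (T + q)*q = q*(T + q))
-47218/49754 - 20512/w(131, 21) = -47218/49754 - 20512*1/(21*(131 + 21)) = -47218*1/49754 - 20512/(21*152) = -23609/24877 - 20512/3192 = -23609/24877 - 20512*1/3192 = -23609/24877 - 2564/399 = -73204619/9925923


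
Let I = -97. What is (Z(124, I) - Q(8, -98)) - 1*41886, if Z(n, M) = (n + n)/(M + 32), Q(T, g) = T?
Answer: -2723358/65 ≈ -41898.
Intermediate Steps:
Z(n, M) = 2*n/(32 + M) (Z(n, M) = (2*n)/(32 + M) = 2*n/(32 + M))
(Z(124, I) - Q(8, -98)) - 1*41886 = (2*124/(32 - 97) - 1*8) - 1*41886 = (2*124/(-65) - 8) - 41886 = (2*124*(-1/65) - 8) - 41886 = (-248/65 - 8) - 41886 = -768/65 - 41886 = -2723358/65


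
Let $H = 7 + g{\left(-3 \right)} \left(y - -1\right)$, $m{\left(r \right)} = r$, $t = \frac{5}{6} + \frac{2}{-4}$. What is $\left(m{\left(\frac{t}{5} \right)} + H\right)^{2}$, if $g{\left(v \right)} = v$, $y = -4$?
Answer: $\frac{58081}{225} \approx 258.14$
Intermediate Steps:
$t = \frac{1}{3}$ ($t = 5 \cdot \frac{1}{6} + 2 \left(- \frac{1}{4}\right) = \frac{5}{6} - \frac{1}{2} = \frac{1}{3} \approx 0.33333$)
$H = 16$ ($H = 7 - 3 \left(-4 - -1\right) = 7 - 3 \left(-4 + 1\right) = 7 - -9 = 7 + 9 = 16$)
$\left(m{\left(\frac{t}{5} \right)} + H\right)^{2} = \left(\frac{1}{3 \cdot 5} + 16\right)^{2} = \left(\frac{1}{3} \cdot \frac{1}{5} + 16\right)^{2} = \left(\frac{1}{15} + 16\right)^{2} = \left(\frac{241}{15}\right)^{2} = \frac{58081}{225}$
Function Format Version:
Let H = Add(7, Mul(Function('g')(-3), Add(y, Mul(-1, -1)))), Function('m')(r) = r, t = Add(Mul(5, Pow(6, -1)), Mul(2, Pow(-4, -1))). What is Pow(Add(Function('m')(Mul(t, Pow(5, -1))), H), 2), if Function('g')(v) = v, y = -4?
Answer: Rational(58081, 225) ≈ 258.14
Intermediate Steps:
t = Rational(1, 3) (t = Add(Mul(5, Rational(1, 6)), Mul(2, Rational(-1, 4))) = Add(Rational(5, 6), Rational(-1, 2)) = Rational(1, 3) ≈ 0.33333)
H = 16 (H = Add(7, Mul(-3, Add(-4, Mul(-1, -1)))) = Add(7, Mul(-3, Add(-4, 1))) = Add(7, Mul(-3, -3)) = Add(7, 9) = 16)
Pow(Add(Function('m')(Mul(t, Pow(5, -1))), H), 2) = Pow(Add(Mul(Rational(1, 3), Pow(5, -1)), 16), 2) = Pow(Add(Mul(Rational(1, 3), Rational(1, 5)), 16), 2) = Pow(Add(Rational(1, 15), 16), 2) = Pow(Rational(241, 15), 2) = Rational(58081, 225)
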